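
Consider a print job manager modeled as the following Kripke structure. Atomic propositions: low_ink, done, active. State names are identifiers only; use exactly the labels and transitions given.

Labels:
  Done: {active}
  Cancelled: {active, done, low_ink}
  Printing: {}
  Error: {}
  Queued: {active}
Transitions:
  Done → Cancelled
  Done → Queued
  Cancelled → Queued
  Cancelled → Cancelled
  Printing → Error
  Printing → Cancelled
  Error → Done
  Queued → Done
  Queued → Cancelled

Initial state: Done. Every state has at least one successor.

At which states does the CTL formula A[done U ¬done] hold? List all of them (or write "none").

{Done, Printing, Error, Queued}

States satisfying done: {Cancelled}.
States satisfying ¬done: {Done, Printing, Error, Queued}.
States satisfying A[done U ¬done]: {Done, Printing, Error, Queued}.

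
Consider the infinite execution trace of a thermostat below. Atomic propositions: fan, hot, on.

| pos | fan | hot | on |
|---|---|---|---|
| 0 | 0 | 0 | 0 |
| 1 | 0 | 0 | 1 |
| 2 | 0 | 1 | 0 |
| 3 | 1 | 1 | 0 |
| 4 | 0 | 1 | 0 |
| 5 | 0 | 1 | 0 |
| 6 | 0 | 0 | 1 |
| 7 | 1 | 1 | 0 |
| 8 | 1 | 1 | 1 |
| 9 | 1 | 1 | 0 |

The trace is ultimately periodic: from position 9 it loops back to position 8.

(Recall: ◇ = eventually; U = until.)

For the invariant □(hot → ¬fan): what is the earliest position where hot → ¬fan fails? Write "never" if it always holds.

3

Check hot → ¬fan at each position in order: 0 ✓, 1 ✓, 2 ✓.
At position 3 the labels are {fan, hot}, so hot → ¬fan is false there. This is the first violation.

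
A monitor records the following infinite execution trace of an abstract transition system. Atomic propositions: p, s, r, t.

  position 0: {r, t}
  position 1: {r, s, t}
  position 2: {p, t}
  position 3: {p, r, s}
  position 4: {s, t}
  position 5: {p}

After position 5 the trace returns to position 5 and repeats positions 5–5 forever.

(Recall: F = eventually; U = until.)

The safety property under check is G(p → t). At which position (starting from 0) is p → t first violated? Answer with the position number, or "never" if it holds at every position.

Check p → t at each position in order: 0 ✓, 1 ✓, 2 ✓.
At position 3 the labels are {p, r, s}, so p → t is false there. This is the first violation.

3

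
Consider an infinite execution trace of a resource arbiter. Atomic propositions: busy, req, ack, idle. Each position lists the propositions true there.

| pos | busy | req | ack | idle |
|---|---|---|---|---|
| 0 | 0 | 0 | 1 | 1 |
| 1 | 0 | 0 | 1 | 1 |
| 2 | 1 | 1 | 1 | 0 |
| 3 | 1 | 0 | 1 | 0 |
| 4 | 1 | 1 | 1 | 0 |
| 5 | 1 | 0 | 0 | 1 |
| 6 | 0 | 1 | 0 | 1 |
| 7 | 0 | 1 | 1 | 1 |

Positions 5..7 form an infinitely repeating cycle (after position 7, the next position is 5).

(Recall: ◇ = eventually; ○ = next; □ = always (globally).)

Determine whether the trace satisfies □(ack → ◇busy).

Satisfied

ack → ◇busy holds at every position 0..7, and those are all positions ever visited, so □(ack → ◇busy) holds.
Positions where ack holds: 0, 1, 2, 3, 4, 7.
Check ◇busy at each: 0→ok, 1→ok, 2→ok, 3→ok, 4→ok, 7→ok.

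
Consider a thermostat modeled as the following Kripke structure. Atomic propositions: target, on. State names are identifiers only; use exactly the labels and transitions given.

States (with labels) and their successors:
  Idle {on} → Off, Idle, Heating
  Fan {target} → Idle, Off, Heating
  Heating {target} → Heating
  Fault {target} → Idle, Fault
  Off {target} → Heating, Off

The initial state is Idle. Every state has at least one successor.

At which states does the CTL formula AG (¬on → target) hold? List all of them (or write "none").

States satisfying ¬on → target: {Idle, Fan, Heating, Fault, Off}.
States satisfying AG (¬on → target): {Idle, Fan, Heating, Fault, Off}.

{Idle, Fan, Heating, Fault, Off}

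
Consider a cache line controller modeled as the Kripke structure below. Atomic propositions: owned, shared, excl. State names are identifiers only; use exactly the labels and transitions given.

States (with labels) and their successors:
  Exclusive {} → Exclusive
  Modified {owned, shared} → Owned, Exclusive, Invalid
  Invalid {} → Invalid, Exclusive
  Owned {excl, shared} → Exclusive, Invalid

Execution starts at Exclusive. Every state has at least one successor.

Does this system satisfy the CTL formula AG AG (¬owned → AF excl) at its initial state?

No

States satisfying AG (¬owned → AF excl): ∅.
States satisfying AG AG (¬owned → AF excl): ∅.
Exclusive is reachable from Exclusive and violates AG (¬owned → AF excl), so AG fails at Exclusive.
Exclusive ∉ Sat(AG AG (¬owned → AF excl)).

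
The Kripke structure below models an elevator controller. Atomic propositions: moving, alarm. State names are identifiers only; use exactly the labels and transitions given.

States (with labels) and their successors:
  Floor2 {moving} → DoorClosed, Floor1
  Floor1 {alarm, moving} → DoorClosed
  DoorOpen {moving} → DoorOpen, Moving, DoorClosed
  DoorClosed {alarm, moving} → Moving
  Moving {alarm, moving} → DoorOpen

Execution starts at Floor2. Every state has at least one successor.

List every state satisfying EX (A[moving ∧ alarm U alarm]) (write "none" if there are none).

{Floor2, Floor1, DoorOpen, DoorClosed}

States satisfying A[moving ∧ alarm U alarm]: {Floor1, DoorClosed, Moving}.
States satisfying EX (A[moving ∧ alarm U alarm]): {Floor2, Floor1, DoorOpen, DoorClosed}.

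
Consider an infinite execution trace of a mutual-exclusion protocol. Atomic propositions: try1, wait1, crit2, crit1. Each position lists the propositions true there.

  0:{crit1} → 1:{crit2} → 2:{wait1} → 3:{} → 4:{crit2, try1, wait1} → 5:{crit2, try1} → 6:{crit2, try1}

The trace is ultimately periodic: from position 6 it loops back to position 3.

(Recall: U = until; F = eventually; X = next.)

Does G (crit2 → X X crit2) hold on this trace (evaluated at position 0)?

Violated

crit2 → X X crit2 must hold at every position from 0 onward. It fails at position 1, so G (crit2 → X X crit2) is false.
Positions where crit2 holds: 1, 4, 5, 6.
Check X X crit2 at each: 1→fails, 4→ok, 5→fails, 6→ok.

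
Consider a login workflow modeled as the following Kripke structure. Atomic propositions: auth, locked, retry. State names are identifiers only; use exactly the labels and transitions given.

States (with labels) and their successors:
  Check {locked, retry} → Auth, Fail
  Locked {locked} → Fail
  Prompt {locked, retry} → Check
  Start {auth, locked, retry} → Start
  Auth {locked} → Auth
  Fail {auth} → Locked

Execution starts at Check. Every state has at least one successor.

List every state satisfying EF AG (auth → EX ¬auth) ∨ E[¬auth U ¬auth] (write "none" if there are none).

{Check, Locked, Prompt, Auth, Fail}

States satisfying AG (auth → EX ¬auth): {Check, Locked, Prompt, Auth, Fail}.
States satisfying EF AG (auth → EX ¬auth): {Check, Locked, Prompt, Auth, Fail}.
States satisfying ¬auth: {Check, Locked, Prompt, Auth}.
States satisfying E[¬auth U ¬auth]: {Check, Locked, Prompt, Auth}.
States satisfying EF AG (auth → EX ¬auth) ∨ E[¬auth U ¬auth]: {Check, Locked, Prompt, Auth, Fail}.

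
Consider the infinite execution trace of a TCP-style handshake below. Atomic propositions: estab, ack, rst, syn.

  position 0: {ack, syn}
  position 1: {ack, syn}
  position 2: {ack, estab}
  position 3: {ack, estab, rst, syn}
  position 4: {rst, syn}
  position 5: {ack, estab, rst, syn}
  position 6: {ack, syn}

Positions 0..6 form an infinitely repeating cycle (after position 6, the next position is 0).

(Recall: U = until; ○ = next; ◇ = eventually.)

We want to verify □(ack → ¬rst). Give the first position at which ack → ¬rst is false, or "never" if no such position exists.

3

Check ack → ¬rst at each position in order: 0 ✓, 1 ✓, 2 ✓.
At position 3 the labels are {ack, estab, rst, syn}, so ack → ¬rst is false there. This is the first violation.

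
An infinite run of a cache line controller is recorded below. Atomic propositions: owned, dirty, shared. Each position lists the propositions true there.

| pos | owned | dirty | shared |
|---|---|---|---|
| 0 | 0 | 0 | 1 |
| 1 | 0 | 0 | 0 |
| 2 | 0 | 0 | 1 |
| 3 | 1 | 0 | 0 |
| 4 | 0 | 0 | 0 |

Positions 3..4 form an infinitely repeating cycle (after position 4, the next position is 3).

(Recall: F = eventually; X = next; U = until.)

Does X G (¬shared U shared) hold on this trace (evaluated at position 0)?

The position after 0 is 1; G (¬shared U shared) is false there.

Does not hold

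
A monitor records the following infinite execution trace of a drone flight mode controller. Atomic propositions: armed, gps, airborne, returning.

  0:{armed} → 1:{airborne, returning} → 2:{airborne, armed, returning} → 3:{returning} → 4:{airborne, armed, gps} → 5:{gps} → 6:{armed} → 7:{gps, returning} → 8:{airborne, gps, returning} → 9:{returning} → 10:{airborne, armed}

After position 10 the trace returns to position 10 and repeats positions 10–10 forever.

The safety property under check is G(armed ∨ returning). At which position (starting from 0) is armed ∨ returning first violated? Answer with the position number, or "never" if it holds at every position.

Check armed ∨ returning at each position in order: 0 ✓, 1 ✓, 2 ✓, 3 ✓, 4 ✓.
At position 5 the labels are {gps}, so armed ∨ returning is false there. This is the first violation.

5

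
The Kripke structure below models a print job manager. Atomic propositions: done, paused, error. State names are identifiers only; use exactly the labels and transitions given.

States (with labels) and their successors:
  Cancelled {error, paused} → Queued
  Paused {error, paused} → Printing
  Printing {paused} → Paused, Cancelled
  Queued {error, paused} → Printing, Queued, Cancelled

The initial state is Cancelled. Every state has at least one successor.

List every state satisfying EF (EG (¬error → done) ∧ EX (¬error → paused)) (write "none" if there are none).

States satisfying EG (¬error → done) ∧ EX (¬error → paused): {Cancelled, Queued}.
States satisfying EF (EG (¬error → done) ∧ EX (¬error → paused)): {Cancelled, Paused, Printing, Queued}.

{Cancelled, Paused, Printing, Queued}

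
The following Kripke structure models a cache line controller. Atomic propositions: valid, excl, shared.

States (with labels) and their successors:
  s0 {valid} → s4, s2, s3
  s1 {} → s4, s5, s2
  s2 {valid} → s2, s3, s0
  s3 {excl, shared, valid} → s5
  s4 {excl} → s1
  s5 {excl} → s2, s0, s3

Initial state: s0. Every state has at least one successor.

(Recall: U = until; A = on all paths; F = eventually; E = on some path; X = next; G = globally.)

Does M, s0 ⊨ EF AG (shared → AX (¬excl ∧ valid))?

States satisfying AG (shared → AX (¬excl ∧ valid)): ∅.
States satisfying EF AG (shared → AX (¬excl ∧ valid)): ∅.
No suitable path/successor from s0 witnesses the formula.
s0 ∉ Sat(EF AG (shared → AX (¬excl ∧ valid))).

No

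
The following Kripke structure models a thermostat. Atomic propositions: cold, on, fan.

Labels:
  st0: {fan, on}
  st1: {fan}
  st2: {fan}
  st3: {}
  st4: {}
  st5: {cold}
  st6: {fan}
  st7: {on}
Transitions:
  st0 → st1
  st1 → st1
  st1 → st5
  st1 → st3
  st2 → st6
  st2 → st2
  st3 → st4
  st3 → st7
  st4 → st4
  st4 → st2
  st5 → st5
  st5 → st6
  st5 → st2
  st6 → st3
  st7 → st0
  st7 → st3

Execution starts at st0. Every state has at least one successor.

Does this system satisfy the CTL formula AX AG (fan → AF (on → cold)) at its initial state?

States satisfying AG (fan → AF (on → cold)): {st0, st1, st2, st3, st4, st5, st6, st7}.
States satisfying AX AG (fan → AF (on → cold)): {st0, st1, st2, st3, st4, st5, st6, st7}.
st0 ∈ Sat(AX AG (fan → AF (on → cold))).

Yes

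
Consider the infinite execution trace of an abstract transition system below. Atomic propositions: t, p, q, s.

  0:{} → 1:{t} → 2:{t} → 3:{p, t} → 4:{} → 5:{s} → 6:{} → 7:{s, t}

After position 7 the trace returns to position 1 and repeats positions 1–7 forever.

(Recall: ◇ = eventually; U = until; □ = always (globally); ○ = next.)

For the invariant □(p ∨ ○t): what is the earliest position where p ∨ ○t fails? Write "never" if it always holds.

4

Check p ∨ ○t at each position in order: 0 ✓, 1 ✓, 2 ✓, 3 ✓.
At position 4 the labels are {} and the next position 5 has {s}, so p ∨ ○t is false there. This is the first violation.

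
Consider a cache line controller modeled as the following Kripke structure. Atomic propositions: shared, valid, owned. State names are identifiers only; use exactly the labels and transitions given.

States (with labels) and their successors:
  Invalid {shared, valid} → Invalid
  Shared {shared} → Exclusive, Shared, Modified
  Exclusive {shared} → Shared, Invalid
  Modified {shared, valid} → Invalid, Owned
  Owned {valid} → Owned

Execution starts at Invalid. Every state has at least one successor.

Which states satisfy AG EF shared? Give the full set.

{Invalid}

States satisfying EF shared: {Invalid, Shared, Exclusive, Modified}.
States satisfying AG EF shared: {Invalid}.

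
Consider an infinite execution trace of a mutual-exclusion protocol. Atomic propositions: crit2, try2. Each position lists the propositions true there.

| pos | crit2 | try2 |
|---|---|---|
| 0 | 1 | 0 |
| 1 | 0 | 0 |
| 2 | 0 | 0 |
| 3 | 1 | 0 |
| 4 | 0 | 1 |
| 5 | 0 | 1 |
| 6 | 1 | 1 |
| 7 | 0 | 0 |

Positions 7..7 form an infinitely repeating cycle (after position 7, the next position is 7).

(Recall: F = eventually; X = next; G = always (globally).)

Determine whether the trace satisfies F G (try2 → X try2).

Holds

G (try2 → X try2) holds at position 7, which is reachable from 0, so F G (try2 → X try2) holds.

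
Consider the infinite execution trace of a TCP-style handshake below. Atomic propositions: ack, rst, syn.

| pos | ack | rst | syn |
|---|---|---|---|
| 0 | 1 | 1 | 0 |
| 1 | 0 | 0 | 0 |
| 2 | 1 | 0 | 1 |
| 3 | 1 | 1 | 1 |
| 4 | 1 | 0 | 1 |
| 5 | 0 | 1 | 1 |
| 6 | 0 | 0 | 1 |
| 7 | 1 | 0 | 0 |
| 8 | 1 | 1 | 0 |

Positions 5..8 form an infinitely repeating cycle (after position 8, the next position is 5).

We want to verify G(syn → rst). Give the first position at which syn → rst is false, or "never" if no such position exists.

Check syn → rst at each position in order: 0 ✓, 1 ✓.
At position 2 the labels are {ack, syn}, so syn → rst is false there. This is the first violation.

2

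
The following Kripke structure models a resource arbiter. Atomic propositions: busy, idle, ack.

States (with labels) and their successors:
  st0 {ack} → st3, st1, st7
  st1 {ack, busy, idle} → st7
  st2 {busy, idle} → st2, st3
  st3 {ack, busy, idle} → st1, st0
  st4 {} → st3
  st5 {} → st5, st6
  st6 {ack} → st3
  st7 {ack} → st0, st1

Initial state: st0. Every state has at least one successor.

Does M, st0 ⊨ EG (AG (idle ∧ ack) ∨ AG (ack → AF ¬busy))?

States satisfying AG (idle ∧ ack) ∨ AG (ack → AF ¬busy): {st0, st1, st2, st3, st4, st5, st6, st7}.
States satisfying EG (AG (idle ∧ ack) ∨ AG (ack → AF ¬busy)): {st0, st1, st2, st3, st4, st5, st6, st7}.
st0 ∈ Sat(EG (AG (idle ∧ ack) ∨ AG (ack → AF ¬busy))).

Holds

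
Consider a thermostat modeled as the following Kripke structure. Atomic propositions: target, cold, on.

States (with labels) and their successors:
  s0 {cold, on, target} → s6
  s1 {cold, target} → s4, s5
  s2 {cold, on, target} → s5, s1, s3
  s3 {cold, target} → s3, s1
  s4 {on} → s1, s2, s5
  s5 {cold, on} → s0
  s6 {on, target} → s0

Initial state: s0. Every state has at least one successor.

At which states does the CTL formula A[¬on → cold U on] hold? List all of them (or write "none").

{s0, s1, s2, s4, s5, s6}

States satisfying ¬on → cold: {s0, s1, s2, s3, s4, s5, s6}.
States satisfying on: {s0, s2, s4, s5, s6}.
States satisfying A[¬on → cold U on]: {s0, s1, s2, s4, s5, s6}.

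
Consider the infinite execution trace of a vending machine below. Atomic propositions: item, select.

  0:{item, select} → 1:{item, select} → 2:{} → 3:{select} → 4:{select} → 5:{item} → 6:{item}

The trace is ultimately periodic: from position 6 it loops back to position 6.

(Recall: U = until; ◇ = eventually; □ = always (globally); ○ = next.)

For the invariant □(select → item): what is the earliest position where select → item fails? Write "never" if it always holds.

Check select → item at each position in order: 0 ✓, 1 ✓, 2 ✓.
At position 3 the labels are {select}, so select → item is false there. This is the first violation.

3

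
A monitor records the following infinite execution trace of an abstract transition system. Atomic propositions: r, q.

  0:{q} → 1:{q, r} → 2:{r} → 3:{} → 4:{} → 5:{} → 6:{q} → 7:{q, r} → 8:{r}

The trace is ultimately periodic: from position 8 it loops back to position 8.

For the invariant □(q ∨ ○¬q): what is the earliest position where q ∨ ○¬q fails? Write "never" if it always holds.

5

Check q ∨ ○¬q at each position in order: 0 ✓, 1 ✓, 2 ✓, 3 ✓, 4 ✓.
At position 5 the labels are {} and the next position 6 has {q}, so q ∨ ○¬q is false there. This is the first violation.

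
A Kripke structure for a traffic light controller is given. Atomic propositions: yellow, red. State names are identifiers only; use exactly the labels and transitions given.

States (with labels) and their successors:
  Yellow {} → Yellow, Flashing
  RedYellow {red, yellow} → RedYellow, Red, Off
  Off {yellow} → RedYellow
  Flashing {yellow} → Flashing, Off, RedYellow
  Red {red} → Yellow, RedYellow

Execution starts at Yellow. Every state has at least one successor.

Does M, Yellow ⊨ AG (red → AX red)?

States satisfying red → AX red: {Yellow, Off, Flashing}.
States satisfying AG (red → AX red): ∅.
Red is reachable from Yellow and violates red → AX red, so AG fails at Yellow.
Yellow ∉ Sat(AG (red → AX red)).

Violated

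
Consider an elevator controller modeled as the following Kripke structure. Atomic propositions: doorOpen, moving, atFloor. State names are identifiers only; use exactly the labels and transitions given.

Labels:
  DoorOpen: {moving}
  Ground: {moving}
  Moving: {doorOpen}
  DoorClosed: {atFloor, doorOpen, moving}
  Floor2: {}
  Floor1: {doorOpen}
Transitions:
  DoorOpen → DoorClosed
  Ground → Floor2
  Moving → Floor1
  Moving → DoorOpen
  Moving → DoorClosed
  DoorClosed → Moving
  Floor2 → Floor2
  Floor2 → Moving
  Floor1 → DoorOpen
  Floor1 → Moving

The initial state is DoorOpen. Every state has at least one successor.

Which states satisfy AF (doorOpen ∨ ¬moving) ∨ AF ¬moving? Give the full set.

States satisfying doorOpen ∨ ¬moving: {Moving, DoorClosed, Floor2, Floor1}.
States satisfying AF (doorOpen ∨ ¬moving): {DoorOpen, Ground, Moving, DoorClosed, Floor2, Floor1}.
States satisfying ¬moving: {Moving, Floor2, Floor1}.
States satisfying AF ¬moving: {DoorOpen, Ground, Moving, DoorClosed, Floor2, Floor1}.
States satisfying AF (doorOpen ∨ ¬moving) ∨ AF ¬moving: {DoorOpen, Ground, Moving, DoorClosed, Floor2, Floor1}.

{DoorOpen, Ground, Moving, DoorClosed, Floor2, Floor1}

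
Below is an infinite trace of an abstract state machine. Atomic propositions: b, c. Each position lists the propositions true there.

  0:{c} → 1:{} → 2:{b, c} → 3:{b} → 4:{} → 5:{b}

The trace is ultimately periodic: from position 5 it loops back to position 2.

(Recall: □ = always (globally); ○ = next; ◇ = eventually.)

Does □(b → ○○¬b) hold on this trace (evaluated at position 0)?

b → ○○¬b must hold at every position from 0 onward. It fails at position 3, so □(b → ○○¬b) is false.
Positions where b holds: 2, 3, 5.
Check ○○¬b at each: 2→ok, 3→fails, 5→fails.

Does not hold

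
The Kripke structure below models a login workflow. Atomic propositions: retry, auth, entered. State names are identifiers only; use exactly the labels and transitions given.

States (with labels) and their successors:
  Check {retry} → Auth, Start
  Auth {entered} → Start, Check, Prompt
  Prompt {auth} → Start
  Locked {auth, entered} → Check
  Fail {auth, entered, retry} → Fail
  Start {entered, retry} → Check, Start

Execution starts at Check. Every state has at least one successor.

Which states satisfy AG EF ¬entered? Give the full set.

States satisfying EF ¬entered: {Check, Auth, Prompt, Locked, Start}.
States satisfying AG EF ¬entered: {Check, Auth, Prompt, Locked, Start}.

{Check, Auth, Prompt, Locked, Start}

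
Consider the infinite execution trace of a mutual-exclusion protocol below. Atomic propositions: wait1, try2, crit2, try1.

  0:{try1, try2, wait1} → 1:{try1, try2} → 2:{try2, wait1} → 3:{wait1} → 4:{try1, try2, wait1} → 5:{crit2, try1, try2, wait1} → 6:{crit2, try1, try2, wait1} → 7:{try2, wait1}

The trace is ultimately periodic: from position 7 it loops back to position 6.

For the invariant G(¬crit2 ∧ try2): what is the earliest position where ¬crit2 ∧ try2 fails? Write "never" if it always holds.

Check ¬crit2 ∧ try2 at each position in order: 0 ✓, 1 ✓, 2 ✓.
At position 3 the labels are {wait1}, so ¬crit2 ∧ try2 is false there. This is the first violation.

3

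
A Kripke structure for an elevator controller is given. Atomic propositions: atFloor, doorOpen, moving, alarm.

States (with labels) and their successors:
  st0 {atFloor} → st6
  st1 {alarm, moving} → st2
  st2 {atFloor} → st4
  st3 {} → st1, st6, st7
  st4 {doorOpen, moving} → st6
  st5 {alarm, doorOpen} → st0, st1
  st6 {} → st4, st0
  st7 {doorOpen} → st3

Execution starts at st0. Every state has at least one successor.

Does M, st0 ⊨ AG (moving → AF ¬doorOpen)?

States satisfying moving → AF ¬doorOpen: {st0, st1, st2, st3, st4, st5, st6, st7}.
States satisfying AG (moving → AF ¬doorOpen): {st0, st1, st2, st3, st4, st5, st6, st7}.
Every state reachable from st0 satisfies moving → AF ¬doorOpen.
st0 ∈ Sat(AG (moving → AF ¬doorOpen)).

Satisfied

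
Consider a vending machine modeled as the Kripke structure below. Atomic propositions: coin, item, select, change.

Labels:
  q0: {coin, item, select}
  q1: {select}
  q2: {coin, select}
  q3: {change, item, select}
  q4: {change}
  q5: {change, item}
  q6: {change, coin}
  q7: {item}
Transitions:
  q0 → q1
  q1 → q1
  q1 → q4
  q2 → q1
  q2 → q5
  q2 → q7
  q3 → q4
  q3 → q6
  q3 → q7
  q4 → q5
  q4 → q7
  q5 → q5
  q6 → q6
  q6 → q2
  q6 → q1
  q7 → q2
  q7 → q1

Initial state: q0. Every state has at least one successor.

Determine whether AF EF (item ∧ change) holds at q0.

States satisfying EF (item ∧ change): {q0, q1, q2, q3, q4, q5, q6, q7}.
States satisfying AF EF (item ∧ change): {q0, q1, q2, q3, q4, q5, q6, q7}.
q0 ∈ Sat(AF EF (item ∧ change)).

Satisfied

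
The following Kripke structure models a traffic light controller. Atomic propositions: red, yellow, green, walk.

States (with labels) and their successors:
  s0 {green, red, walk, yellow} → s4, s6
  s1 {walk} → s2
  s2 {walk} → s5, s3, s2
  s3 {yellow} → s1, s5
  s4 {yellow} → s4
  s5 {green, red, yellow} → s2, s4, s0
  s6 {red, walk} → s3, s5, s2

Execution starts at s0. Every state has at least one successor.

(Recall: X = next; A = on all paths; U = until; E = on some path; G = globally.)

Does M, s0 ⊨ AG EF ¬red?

States satisfying EF ¬red: {s0, s1, s2, s3, s4, s5, s6}.
States satisfying AG EF ¬red: {s0, s1, s2, s3, s4, s5, s6}.
Every state reachable from s0 satisfies EF ¬red.
s0 ∈ Sat(AG EF ¬red).

Yes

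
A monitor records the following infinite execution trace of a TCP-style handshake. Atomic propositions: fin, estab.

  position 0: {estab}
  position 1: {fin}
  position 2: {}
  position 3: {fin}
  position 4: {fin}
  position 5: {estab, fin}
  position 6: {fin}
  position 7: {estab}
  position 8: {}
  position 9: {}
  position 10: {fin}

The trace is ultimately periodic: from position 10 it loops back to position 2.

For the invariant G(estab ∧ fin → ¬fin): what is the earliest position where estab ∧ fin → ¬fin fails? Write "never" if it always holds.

Check estab ∧ fin → ¬fin at each position in order: 0 ✓, 1 ✓, 2 ✓, 3 ✓, 4 ✓.
At position 5 the labels are {estab, fin}, so estab ∧ fin → ¬fin is false there. This is the first violation.

5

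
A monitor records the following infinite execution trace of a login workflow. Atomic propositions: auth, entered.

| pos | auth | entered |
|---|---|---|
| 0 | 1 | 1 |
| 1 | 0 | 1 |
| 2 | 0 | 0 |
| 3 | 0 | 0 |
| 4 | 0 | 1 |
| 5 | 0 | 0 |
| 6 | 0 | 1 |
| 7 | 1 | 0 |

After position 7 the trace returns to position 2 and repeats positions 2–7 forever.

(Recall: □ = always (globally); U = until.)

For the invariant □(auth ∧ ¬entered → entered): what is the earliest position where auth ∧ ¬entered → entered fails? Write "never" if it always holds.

Check auth ∧ ¬entered → entered at each position in order: 0 ✓, 1 ✓, 2 ✓, 3 ✓, 4 ✓, 5 ✓, 6 ✓.
At position 7 the labels are {auth}, so auth ∧ ¬entered → entered is false there. This is the first violation.

7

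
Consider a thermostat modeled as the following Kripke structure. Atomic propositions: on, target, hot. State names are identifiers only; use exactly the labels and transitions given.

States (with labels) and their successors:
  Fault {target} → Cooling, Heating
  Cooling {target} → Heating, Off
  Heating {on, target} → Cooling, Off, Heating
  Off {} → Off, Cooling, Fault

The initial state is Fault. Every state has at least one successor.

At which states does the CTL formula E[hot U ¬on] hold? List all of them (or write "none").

{Fault, Cooling, Off}

States satisfying hot: ∅.
States satisfying ¬on: {Fault, Cooling, Off}.
States satisfying E[hot U ¬on]: {Fault, Cooling, Off}.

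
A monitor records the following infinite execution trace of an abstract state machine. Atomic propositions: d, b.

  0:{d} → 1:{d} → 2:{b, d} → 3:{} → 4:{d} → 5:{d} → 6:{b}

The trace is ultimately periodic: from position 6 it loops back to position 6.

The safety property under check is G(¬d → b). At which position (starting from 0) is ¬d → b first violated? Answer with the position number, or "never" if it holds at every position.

Check ¬d → b at each position in order: 0 ✓, 1 ✓, 2 ✓.
At position 3 the labels are {}, so ¬d → b is false there. This is the first violation.

3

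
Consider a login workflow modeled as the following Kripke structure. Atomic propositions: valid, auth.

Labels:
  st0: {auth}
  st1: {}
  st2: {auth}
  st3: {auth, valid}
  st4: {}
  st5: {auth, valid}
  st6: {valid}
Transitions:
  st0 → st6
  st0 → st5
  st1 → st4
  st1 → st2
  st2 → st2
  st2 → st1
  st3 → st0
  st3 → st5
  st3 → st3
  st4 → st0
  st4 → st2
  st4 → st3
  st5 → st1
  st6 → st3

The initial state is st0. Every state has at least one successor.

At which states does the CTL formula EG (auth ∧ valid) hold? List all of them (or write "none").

States satisfying auth ∧ valid: {st3, st5}.
States satisfying EG (auth ∧ valid): {st3}.

{st3}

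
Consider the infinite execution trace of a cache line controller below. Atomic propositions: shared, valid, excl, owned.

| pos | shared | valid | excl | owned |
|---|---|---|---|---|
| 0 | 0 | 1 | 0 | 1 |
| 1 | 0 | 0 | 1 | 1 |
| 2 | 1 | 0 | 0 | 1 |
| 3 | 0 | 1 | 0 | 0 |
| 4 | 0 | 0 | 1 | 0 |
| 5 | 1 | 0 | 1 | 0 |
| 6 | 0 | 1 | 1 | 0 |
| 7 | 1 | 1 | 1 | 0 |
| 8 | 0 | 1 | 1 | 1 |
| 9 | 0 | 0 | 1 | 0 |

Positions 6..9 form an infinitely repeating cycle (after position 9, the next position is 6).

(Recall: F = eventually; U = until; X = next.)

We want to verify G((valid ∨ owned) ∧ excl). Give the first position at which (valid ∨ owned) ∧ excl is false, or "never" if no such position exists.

0

At position 0 the labels are {owned, valid}, so (valid ∨ owned) ∧ excl is false there. This is the first violation.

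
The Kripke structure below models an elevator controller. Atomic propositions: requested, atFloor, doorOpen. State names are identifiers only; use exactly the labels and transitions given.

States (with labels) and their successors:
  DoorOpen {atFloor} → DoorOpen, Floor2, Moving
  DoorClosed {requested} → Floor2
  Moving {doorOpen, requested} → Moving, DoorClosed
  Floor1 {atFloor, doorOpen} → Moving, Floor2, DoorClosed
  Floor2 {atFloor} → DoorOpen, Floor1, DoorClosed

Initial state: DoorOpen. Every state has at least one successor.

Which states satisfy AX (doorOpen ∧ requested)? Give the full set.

none

States satisfying doorOpen ∧ requested: {Moving}.
States satisfying AX (doorOpen ∧ requested): ∅.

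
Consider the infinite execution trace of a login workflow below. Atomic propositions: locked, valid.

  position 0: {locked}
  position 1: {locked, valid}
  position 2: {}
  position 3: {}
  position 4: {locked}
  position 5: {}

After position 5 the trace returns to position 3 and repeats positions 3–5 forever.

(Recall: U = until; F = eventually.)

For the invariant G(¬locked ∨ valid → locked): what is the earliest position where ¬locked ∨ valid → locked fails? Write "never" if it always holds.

Check ¬locked ∨ valid → locked at each position in order: 0 ✓, 1 ✓.
At position 2 the labels are {}, so ¬locked ∨ valid → locked is false there. This is the first violation.

2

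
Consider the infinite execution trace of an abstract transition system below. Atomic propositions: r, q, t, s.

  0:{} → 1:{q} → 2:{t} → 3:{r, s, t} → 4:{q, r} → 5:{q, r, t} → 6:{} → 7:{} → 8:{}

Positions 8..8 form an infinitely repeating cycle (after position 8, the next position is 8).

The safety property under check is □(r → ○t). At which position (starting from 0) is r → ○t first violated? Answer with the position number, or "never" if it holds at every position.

3

Check r → ○t at each position in order: 0 ✓, 1 ✓, 2 ✓.
At position 3 the labels are {r, s, t} and the next position 4 has {q, r}, so r → ○t is false there. This is the first violation.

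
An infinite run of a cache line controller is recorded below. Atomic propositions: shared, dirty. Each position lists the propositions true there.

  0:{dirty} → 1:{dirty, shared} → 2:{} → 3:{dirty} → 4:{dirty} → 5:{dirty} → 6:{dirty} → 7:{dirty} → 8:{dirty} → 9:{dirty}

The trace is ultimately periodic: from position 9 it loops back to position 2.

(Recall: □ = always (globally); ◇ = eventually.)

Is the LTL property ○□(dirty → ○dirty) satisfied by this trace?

The position after 0 is 1; □(dirty → ○dirty) is false there.

Does not hold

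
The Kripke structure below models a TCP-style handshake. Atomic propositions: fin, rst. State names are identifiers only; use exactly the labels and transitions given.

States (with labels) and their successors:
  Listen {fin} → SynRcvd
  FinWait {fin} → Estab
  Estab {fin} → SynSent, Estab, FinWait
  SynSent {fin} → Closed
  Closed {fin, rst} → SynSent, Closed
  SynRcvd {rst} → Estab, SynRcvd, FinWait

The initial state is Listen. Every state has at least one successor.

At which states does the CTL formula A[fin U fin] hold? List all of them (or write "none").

{Listen, FinWait, Estab, SynSent, Closed}

States satisfying fin: {Listen, FinWait, Estab, SynSent, Closed}.
States satisfying A[fin U fin]: {Listen, FinWait, Estab, SynSent, Closed}.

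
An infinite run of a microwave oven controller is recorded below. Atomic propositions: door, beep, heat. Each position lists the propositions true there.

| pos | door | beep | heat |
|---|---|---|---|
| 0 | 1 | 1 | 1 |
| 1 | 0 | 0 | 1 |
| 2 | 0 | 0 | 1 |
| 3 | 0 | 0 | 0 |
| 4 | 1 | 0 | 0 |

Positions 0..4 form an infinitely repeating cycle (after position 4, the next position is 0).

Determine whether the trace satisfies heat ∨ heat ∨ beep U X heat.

Holds

Walking from position 0: X heat first holds at position 0, and beep holds at every earlier position along the way, so beep U X heat holds.
At position 0: heat ∨ heat is true; beep U X heat is true; so heat ∨ heat ∨ beep U X heat is true.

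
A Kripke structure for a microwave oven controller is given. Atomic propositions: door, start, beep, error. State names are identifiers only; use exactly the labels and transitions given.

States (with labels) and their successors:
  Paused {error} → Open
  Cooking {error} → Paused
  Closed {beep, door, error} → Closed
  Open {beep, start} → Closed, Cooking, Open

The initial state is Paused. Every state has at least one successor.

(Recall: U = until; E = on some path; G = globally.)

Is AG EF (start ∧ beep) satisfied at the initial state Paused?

Does not hold

States satisfying EF (start ∧ beep): {Paused, Cooking, Open}.
States satisfying AG EF (start ∧ beep): ∅.
Closed is reachable from Paused and violates EF (start ∧ beep), so AG fails at Paused.
Paused ∉ Sat(AG EF (start ∧ beep)).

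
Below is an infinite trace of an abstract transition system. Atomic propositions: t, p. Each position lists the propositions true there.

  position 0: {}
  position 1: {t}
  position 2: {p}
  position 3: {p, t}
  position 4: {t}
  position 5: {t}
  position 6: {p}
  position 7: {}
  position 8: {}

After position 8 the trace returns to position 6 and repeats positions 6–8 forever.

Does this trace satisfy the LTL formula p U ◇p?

Walking from position 0: ◇p first holds at position 0, and p holds at every earlier position along the way, so p U ◇p holds.

Holds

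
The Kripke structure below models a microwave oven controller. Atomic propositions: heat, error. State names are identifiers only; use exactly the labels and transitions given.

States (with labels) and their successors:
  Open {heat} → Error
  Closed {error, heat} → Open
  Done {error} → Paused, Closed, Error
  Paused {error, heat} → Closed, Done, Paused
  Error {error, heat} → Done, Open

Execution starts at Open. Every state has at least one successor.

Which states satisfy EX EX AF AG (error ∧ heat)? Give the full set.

none

States satisfying EX AF AG (error ∧ heat): ∅.
States satisfying EX EX AF AG (error ∧ heat): ∅.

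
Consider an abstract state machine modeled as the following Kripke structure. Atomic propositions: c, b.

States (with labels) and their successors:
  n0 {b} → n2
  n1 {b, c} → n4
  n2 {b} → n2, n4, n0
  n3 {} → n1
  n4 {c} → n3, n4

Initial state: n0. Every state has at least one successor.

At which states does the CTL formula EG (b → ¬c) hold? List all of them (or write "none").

States satisfying b → ¬c: {n0, n2, n3, n4}.
States satisfying EG (b → ¬c): {n0, n2, n4}.

{n0, n2, n4}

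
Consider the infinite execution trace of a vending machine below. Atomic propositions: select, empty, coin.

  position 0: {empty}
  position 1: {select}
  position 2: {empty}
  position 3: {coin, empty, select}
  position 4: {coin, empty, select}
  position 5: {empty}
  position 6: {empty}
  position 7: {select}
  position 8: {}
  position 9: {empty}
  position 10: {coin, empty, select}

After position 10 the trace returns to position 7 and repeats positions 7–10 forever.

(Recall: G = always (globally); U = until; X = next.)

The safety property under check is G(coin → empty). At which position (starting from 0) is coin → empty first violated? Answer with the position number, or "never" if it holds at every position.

never

coin → empty holds at every position 0..10, and those are all the positions the trace ever visits, so the invariant G(coin → empty) is never violated.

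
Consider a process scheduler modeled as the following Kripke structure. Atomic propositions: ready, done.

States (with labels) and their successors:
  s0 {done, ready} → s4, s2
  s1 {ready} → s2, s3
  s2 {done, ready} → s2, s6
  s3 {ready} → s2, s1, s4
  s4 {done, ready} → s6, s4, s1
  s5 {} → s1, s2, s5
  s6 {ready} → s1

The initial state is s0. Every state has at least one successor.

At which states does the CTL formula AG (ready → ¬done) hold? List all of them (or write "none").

States satisfying ready → ¬done: {s1, s3, s5, s6}.
States satisfying AG (ready → ¬done): ∅.

none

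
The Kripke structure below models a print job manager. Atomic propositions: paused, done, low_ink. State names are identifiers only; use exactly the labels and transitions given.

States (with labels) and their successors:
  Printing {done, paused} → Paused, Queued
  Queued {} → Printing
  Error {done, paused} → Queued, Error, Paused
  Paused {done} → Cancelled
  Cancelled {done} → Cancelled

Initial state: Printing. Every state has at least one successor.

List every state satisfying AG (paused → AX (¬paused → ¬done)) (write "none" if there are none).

{Paused, Cancelled}

States satisfying paused → AX (¬paused → ¬done): {Queued, Paused, Cancelled}.
States satisfying AG (paused → AX (¬paused → ¬done)): {Paused, Cancelled}.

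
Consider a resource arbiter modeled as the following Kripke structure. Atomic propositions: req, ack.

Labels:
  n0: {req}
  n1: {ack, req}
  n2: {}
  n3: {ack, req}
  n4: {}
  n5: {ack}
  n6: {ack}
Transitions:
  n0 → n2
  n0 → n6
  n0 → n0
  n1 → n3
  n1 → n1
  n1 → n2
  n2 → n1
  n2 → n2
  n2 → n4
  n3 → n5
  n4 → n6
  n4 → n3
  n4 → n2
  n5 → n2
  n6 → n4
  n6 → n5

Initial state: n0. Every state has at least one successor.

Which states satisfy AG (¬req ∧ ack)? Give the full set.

States satisfying ¬req ∧ ack: {n5, n6}.
States satisfying AG (¬req ∧ ack): ∅.

none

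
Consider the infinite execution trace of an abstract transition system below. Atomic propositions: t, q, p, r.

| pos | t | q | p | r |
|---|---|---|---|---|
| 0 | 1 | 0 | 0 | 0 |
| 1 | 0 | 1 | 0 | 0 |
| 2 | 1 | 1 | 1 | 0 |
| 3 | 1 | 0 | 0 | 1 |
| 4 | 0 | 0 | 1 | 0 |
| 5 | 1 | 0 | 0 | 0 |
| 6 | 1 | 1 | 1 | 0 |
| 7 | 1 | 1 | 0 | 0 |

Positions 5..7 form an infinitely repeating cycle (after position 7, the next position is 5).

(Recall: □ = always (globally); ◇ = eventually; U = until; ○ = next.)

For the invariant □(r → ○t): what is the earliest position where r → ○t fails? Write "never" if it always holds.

Check r → ○t at each position in order: 0 ✓, 1 ✓, 2 ✓.
At position 3 the labels are {r, t} and the next position 4 has {p}, so r → ○t is false there. This is the first violation.

3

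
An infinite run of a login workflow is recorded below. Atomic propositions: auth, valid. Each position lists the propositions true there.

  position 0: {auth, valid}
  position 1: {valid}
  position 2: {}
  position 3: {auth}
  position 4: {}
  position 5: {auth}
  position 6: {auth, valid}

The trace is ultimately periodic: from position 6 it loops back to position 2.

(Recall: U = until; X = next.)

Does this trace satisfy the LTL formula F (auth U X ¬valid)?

Satisfied

auth U X ¬valid holds at position 0, which is reachable from 0, so F (auth U X ¬valid) holds.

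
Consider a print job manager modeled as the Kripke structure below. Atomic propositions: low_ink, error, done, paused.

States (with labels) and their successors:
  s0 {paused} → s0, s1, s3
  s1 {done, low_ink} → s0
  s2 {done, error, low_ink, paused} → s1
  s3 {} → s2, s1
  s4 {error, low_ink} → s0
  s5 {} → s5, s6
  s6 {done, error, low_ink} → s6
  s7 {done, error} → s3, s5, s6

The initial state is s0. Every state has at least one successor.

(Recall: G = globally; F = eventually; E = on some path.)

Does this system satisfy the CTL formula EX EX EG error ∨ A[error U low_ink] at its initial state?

States satisfying EX EG error: {s5, s6, s7}.
States satisfying EX EX EG error: {s5, s6, s7}.
States satisfying error: {s2, s4, s6, s7}.
States satisfying low_ink: {s1, s2, s4, s6}.
States satisfying A[error U low_ink]: {s1, s2, s4, s6}.
States satisfying EX EX EG error ∨ A[error U low_ink]: {s1, s2, s4, s5, s6, s7}.
s0 ∉ Sat(EX EX EG error ∨ A[error U low_ink]).

No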